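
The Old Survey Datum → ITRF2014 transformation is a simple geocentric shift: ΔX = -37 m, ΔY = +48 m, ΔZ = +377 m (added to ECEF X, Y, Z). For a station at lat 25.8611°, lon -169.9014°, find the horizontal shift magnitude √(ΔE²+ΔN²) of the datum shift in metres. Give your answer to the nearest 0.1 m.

331.4 m

At φ = 25.8611°, λ = -169.9014°: sin φ = 0.436191, cos φ = 0.899854, sin λ = -0.175343, cos λ = -0.984507.
ΔE = −sin λ·ΔX + cos λ·ΔY = −(-0.175343)·(-37) + (-0.984507)·(48) = -53.74 m.
ΔN = −sin φ cos λ·ΔX − sin φ sin λ·ΔY + cos φ·ΔZ = −(0.436191)(-0.984507)(-37) − (0.436191)(-0.175343)(48) + (0.899854)(377) = 327.03 m.
Horizontal magnitude = √(ΔE² + ΔN²) = √((-53.74)² + 327.03²) = 331.41 m.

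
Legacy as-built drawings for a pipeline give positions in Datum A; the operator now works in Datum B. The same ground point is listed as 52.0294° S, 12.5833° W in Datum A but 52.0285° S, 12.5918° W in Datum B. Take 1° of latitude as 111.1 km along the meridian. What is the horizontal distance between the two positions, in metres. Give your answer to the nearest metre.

Δφ = -52.0285° − -52.0294° = +0.0009°; Δλ = -12.5918° − -12.5833° = -0.0085°.
ΔN = Δφ × 111100 = 100.0 m; ΔE = Δλ × 111100 × cos(-52.0294°) = -0.0085 × 111100 × 0.615257 = -581.0 m.
Distance = √(ΔE² + ΔN²) = √((-581.0)² + 100.0²) = 589.6 m.

590 m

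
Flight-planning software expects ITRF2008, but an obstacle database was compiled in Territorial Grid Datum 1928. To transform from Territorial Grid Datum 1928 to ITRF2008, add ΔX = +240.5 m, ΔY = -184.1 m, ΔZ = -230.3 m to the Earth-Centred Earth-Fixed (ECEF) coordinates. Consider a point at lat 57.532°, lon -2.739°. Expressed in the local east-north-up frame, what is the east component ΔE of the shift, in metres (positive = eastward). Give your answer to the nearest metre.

The local east axis at (φ, λ) is (−sin λ, cos λ, 0), so ΔE = −sin(-2.739°)·240.5 + cos(-2.739°)·(-184.1) = -172.40 m.

ΔE = -172 m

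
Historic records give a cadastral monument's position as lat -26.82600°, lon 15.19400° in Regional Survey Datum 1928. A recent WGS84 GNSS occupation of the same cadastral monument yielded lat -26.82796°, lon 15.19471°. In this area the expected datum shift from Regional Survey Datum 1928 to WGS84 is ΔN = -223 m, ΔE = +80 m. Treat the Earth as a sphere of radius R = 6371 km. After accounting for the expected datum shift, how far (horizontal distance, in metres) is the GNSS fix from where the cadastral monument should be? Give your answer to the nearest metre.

Observed coordinate differences: Δφ = -0.00196°, Δλ = +0.00071°.
Converting to metres (1° lat = 111195 m, cos φ = 0.892381): observed ΔN = -217.9 m, observed ΔE = 70.5 m.
Subtracting the expected shift leaves a residual of -217.9 − (-223) = 5.1 m north and 70.5 − (80) = -9.5 m east.
Residual distance = √(5.1² + (-9.5)²) = 10.8 m.

11 m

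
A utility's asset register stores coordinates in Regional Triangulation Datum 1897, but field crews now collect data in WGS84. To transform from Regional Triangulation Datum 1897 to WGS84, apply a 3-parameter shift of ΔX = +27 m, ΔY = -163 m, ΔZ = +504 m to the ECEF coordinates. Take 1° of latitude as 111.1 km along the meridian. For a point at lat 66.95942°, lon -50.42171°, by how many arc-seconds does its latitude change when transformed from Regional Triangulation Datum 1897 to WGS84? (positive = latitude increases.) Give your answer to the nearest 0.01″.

Δφ = 2.13″

sin φ = 0.920228, cos φ = 0.391383, sin λ = -0.770755, cos λ = 0.637132.
North component: ΔN = −sin φ cos λ·ΔX − sin φ sin λ·ΔY + cos φ·ΔZ = −(0.920228)(0.637132)(27) − (0.920228)(-0.770755)(-163) + (0.391383)(504) = 65.82 m.
1° of latitude spans 111100 m, so Δφ = 65.82 / 111100 × 3600 = 2.133″.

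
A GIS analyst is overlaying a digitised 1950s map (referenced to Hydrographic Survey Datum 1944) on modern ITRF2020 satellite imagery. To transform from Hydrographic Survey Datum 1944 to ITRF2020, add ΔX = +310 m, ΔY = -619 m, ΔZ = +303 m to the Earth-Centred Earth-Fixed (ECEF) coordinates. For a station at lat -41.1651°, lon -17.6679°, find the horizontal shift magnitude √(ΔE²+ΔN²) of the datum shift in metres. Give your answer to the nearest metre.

738 m

The local east axis at (φ, λ) is (−sin λ, cos λ, 0), so ΔE = −sin(-17.6679°)·310 + cos(-17.6679°)·(-619) = -495.72 m.
The local north axis is (−sin φ cos λ, −sin φ sin λ, cos φ), giving ΔN = 194.427 + 123.659 + 228.103 = 546.19 m.
Horizontal magnitude = √(ΔE² + ΔN²) = √((-495.72)² + 546.19²) = 737.60 m.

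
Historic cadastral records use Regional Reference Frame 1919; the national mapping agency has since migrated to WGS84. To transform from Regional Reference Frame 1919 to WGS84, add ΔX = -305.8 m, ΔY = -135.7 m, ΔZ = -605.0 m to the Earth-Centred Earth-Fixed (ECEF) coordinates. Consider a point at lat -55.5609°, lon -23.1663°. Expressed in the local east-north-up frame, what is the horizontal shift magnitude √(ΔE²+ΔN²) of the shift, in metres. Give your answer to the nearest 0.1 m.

583.9 m

The local east axis at (φ, λ) is (−sin λ, cos λ, 0), so ΔE = −sin(-23.1663°)·(-305.8) + cos(-23.1663°)·(-135.7) = -245.06 m.
The local north axis is (−sin φ cos λ, −sin φ sin λ, cos φ), giving ΔN = -231.866 + 44.028 − 342.146 = -529.98 m.
Horizontal magnitude = √(ΔE² + ΔN²) = √((-245.06)² + (-529.98)²) = 583.90 m.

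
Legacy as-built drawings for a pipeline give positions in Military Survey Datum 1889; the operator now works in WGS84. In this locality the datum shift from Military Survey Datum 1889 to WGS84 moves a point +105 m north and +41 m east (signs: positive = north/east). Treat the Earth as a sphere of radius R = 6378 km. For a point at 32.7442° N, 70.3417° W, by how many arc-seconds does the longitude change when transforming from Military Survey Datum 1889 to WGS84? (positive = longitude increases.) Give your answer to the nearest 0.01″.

At latitude 32.7442°, cos φ = 0.841094.
One radian of longitude at latitude φ spans R cos φ, so Δλ = ΔE / (R cos φ) = 41.0 / (6378000 × 0.841094) = 7.6428e-06 rad = 1.576″.

Δλ = 1.58″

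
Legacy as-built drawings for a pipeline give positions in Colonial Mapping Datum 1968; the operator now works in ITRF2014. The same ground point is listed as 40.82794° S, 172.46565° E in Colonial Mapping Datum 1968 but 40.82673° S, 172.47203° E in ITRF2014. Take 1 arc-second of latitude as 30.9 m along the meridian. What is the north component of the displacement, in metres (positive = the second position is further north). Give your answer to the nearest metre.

ΔN = 135 m

Δφ = -40.82673° − -40.82794° = +0.00121°; Δλ = 172.47203° − 172.46565° = +0.00638°.
1° of latitude = 3600 × 30.90 = 111240 m.
ΔN = Δφ × 111240 = 134.6 m; ΔE = Δλ × 111240 × cos(-40.82794°) = +0.00638 × 111240 × 0.756676 = 537.0 m.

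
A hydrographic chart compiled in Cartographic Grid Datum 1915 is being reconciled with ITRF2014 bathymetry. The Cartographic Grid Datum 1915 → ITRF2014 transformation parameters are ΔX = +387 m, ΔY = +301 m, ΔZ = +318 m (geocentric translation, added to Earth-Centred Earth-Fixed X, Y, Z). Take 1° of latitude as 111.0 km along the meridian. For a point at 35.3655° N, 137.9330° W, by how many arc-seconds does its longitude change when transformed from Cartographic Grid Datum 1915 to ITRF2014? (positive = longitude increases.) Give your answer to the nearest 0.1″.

sin φ = 0.578790, cos φ = 0.815476, sin λ = -0.669999, cos λ = -0.742362.
East component: ΔE = −sin λ·ΔX + cos λ·ΔY = −(-0.669999)(387) + (-0.742362)(301) = 35.84 m.
1° of latitude spans 111000 m; at latitude φ, 1° of longitude spans that × cos φ = 90517.9 m, so Δλ = 35.84 / 90517.9 × 3600 = 1.425″.

Δλ = 1.4″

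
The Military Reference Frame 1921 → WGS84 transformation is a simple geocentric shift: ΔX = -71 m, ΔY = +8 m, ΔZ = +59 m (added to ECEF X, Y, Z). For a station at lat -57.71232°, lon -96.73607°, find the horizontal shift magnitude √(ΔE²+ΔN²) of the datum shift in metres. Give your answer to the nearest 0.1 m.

78.2 m

At φ = -57.71232°, λ = -96.73607°: sin φ = -0.845377, cos φ = 0.534171, sin λ = -0.993097, cos λ = -0.117296.
ΔE = −sin λ·ΔX + cos λ·ΔY = −(-0.993097)·(-71) + (-0.117296)·(8) = -71.45 m.
ΔN = −sin φ cos λ·ΔX − sin φ sin λ·ΔY + cos φ·ΔZ = −(-0.845377)(-0.117296)(-71) − (-0.845377)(-0.993097)(8) + (0.534171)(59) = 31.84 m.
Horizontal magnitude = √(ΔE² + ΔN²) = √((-71.45)² + 31.84²) = 78.22 m.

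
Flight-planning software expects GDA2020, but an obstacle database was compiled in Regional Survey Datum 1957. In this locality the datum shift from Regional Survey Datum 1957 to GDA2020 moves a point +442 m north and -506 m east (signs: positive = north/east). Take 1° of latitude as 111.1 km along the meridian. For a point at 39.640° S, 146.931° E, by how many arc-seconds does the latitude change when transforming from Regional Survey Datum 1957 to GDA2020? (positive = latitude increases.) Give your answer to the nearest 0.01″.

Δφ = 14.32″

1° of latitude = 111.1 km, so Δφ = 442.0 / 111100 = 0.0039784° = 14.322″.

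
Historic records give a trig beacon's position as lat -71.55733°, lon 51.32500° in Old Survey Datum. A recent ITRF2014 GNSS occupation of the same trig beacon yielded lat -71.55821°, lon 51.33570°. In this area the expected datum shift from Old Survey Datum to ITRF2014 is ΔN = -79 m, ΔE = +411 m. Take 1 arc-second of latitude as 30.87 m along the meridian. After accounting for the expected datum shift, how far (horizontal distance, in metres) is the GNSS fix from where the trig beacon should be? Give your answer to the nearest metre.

Observed coordinate differences: Δφ = -0.00088°, Δλ = +0.01070°.
Converting to metres (1° lat = 111132 m, cos φ = 0.316356): observed ΔN = -97.8 m, observed ΔE = 376.2 m.
Subtracting the expected shift leaves a residual of -97.8 − (-79) = -18.8 m north and 376.2 − (411) = -34.8 m east.
Residual distance = √((-18.8)² + (-34.8)²) = 39.6 m.

40 m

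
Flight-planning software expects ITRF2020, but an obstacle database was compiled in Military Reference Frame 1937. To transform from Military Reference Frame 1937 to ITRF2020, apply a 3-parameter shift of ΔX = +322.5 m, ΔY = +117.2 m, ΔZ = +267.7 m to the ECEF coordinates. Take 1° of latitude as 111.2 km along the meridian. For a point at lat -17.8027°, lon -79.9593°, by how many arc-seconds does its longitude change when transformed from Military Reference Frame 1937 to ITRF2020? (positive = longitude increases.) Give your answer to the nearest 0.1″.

Δλ = 11.5″

sin φ = -0.305740, cos φ = 0.952115, sin λ = -0.984684, cos λ = 0.174348.
East component: ΔE = −sin λ·ΔX + cos λ·ΔY = −(-0.984684)(322.5) + (0.174348)(117.2) = 337.99 m.
1° of latitude spans 111200 m; at latitude φ, 1° of longitude spans that × cos φ = 105875.2 m, so Δλ = 337.99 / 105875.2 × 3600 = 11.493″.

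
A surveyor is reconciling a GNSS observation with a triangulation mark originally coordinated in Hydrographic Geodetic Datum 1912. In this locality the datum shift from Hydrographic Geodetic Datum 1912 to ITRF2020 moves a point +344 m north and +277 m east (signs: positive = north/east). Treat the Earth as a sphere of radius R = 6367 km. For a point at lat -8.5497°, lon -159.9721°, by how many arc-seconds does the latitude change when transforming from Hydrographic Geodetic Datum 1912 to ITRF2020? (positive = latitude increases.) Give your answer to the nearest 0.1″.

On a sphere of radius R, 1 rad of latitude = R, so Δφ = ΔN / R = 344.0 / 6367000 = 5.4029e-05 rad = 11.144″.

Δφ = 11.1″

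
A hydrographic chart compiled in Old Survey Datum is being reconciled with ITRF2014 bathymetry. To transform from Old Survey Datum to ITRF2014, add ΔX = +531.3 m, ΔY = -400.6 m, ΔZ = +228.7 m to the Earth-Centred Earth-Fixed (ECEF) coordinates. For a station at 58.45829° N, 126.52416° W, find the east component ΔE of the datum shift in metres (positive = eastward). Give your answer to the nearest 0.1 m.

ΔE = 665.4 m

The local east axis at (φ, λ) is (−sin λ, cos λ, 0), so ΔE = −sin(-126.52416°)·531.3 + cos(-126.52416°)·(-400.6) = 665.38 m.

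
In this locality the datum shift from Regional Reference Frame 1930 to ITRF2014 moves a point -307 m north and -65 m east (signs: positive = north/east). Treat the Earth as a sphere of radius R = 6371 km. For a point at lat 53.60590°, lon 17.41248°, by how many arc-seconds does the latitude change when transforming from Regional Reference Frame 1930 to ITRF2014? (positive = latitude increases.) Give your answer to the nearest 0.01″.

Δφ = -9.94″

On a sphere of radius R, 1 rad of latitude = R, so Δφ = ΔN / R = -307.0 / 6371000 = -4.8187e-05 rad = -9.939″.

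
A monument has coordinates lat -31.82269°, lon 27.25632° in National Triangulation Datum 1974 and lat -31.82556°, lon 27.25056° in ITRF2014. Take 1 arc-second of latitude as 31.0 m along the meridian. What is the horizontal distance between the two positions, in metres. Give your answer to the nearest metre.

Δφ = -31.82556° − -31.82269° = -0.00287°; Δλ = 27.25056° − 27.25632° = -0.00576°.
1° of latitude = 3600 × 31.00 = 111600 m.
ΔN = Δφ × 111600 = -320.3 m; ΔE = Δλ × 111600 × cos(-31.82269°) = -0.00576 × 111600 × 0.849684 = -546.2 m.
Distance = √(ΔE² + ΔN²) = √((-546.2)² + (-320.3)²) = 633.2 m.

633 m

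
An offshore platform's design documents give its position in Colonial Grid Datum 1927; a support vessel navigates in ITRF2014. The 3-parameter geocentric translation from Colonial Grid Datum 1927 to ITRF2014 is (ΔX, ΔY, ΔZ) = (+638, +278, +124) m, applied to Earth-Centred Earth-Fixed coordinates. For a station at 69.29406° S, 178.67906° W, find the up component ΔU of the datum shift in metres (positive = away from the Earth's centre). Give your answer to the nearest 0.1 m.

ΔU = -343.8 m

At φ = -69.29406°, λ = -178.67906°: sin φ = -0.935407, cos φ = 0.353572, sin λ = -0.023053, cos λ = -0.999734.
ΔU = cos φ cos λ·ΔX + cos φ sin λ·ΔY + sin φ·ΔZ = (0.353572)(-0.999734)(638) + (0.353572)(-0.023053)(278) + (-0.935407)(124) = -343.78 m.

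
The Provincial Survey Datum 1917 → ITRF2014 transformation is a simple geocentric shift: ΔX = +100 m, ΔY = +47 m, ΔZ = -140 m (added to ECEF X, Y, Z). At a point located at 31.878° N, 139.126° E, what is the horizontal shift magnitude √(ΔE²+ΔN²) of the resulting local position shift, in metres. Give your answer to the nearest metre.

At φ = 31.878°, λ = 139.126°: sin φ = 0.528112, cos φ = 0.849175, sin λ = 0.654398, cos λ = -0.756151.
ΔE = −sin λ·ΔX + cos λ·ΔY = −(0.654398)·(100) + (-0.756151)·(47) = -100.98 m.
ΔN = −sin φ cos λ·ΔX − sin φ sin λ·ΔY + cos φ·ΔZ = −(0.528112)(-0.756151)(100) − (0.528112)(0.654398)(47) + (0.849175)(-140) = -95.19 m.
Horizontal magnitude = √(ΔE² + ΔN²) = √((-100.98)² + (-95.19)²) = 138.78 m.

139 m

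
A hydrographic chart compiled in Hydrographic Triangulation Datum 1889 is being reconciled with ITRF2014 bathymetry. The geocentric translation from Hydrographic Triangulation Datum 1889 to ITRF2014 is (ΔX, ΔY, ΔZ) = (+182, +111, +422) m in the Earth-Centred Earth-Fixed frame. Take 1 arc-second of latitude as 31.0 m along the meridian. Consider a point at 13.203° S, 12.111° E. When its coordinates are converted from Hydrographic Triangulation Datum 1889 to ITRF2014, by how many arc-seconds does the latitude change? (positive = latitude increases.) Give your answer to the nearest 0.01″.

Δφ = 14.74″

sin φ = -0.228402, cos φ = 0.973567, sin λ = 0.209806, cos λ = 0.977743.
North component: ΔN = −sin φ cos λ·ΔX − sin φ sin λ·ΔY + cos φ·ΔZ = −(-0.228402)(0.977743)(182) − (-0.228402)(0.209806)(111) + (0.973567)(422) = 456.81 m.
1° of latitude spans 3600 × 31.00 = 111600 m, so Δφ = 456.81 / 111600 × 3600 = 14.736″.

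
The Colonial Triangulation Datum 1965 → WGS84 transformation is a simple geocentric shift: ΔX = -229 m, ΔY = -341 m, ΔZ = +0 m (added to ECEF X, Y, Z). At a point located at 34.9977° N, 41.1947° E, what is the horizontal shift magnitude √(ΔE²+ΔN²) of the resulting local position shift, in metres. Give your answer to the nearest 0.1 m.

251.0 m

The local east axis at (φ, λ) is (−sin λ, cos λ, 0), so ΔE = −sin(41.1947°)·(-229) + cos(41.1947°)·(-341) = -105.77 m.
The local north axis is (−sin φ cos λ, −sin φ sin λ, cos φ), giving ΔN = 98.831 + 128.812 + 0.000 = 227.64 m.
Horizontal magnitude = √(ΔE² + ΔN²) = √((-105.77)² + 227.64²) = 251.02 m.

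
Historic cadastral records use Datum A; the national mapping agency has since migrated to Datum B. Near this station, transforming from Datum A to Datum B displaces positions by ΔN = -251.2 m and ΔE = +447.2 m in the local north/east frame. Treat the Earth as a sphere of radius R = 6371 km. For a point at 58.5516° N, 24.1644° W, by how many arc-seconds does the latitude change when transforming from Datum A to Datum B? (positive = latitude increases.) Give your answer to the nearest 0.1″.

Δφ = -8.1″

On a sphere of radius R, 1 rad of latitude = R, so Δφ = ΔN / R = -251.2 / 6371000 = -3.9429e-05 rad = -8.133″.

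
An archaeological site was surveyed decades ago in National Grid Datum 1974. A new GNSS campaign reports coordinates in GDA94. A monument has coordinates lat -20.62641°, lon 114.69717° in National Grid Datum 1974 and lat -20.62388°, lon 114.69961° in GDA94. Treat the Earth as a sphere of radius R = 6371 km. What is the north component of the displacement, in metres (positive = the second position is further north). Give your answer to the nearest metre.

ΔN = 281 m

Δφ = -20.62388° − -20.62641° = +0.00253°; Δλ = 114.69961° − 114.69717° = +0.00244°.
1° along a meridian = πR/180 = 111195 m.
ΔN = Δφ × 111195 = 281.3 m; ΔE = Δλ × 111195 × cos(-20.62641°) = +0.00244 × 111195 × 0.935897 = 253.9 m.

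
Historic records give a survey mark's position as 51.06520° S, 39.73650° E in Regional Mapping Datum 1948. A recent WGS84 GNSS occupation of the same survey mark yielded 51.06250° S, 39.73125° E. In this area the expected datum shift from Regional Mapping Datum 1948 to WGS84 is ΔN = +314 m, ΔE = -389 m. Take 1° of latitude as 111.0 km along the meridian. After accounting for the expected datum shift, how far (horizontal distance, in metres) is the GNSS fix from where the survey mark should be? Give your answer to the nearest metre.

Observed coordinate differences: Δφ = +0.00270°, Δλ = -0.00525°.
Converting to metres (1° lat = 111000 m, cos φ = 0.628436): observed ΔN = 299.7 m, observed ΔE = -366.2 m.
Subtracting the expected shift leaves a residual of 299.7 − (314) = -14.3 m north and -366.2 − (-389) = 22.8 m east.
Residual distance = √((-14.3)² + 22.8²) = 26.9 m.

27 m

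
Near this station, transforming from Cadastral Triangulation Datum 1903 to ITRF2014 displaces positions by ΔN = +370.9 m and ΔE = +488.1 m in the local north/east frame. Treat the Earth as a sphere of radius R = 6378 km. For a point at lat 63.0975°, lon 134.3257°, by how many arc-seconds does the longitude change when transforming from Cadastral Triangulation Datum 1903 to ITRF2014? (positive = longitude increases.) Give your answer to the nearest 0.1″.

Δλ = 34.9″

At latitude 63.0975°, cos φ = 0.452474.
One radian of longitude at latitude φ spans R cos φ, so Δλ = ΔE / (R cos φ) = 488.1 / (6378000 × 0.452474) = 1.6913e-04 rad = 34.886″.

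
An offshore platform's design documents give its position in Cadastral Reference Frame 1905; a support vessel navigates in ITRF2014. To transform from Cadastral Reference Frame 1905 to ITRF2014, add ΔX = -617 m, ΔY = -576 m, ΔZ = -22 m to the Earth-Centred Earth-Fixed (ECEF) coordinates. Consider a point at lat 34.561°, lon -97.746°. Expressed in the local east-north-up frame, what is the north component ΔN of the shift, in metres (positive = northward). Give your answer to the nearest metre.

ΔN = -389 m

The local north axis is (−sin φ cos λ, −sin φ sin λ, cos φ), giving ΔN = -47.175 − 323.774 − 18.117 = -389.07 m.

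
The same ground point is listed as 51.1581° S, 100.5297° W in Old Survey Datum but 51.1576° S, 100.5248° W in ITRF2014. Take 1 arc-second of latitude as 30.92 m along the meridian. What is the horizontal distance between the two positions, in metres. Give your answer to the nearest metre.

Δφ = -51.1576° − -51.1581° = +0.0005°; Δλ = -100.5248° − -100.5297° = +0.0049°.
1° of latitude = 3600 × 30.92 = 111312 m.
ΔN = Δφ × 111312 = 55.7 m; ΔE = Δλ × 111312 × cos(-51.1581°) = +0.0049 × 111312 × 0.627174 = 342.1 m.
Distance = √(ΔE² + ΔN²) = √(342.1² + 55.7²) = 346.6 m.

347 m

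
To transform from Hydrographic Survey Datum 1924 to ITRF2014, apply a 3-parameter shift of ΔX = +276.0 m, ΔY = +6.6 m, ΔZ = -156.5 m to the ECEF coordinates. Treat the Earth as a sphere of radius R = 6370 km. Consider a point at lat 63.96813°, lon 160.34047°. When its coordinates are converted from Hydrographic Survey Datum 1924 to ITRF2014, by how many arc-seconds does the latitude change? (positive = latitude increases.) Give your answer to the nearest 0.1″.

Δφ = 5.3″

sin φ = 0.898550, cos φ = 0.438871, sin λ = 0.336430, cos λ = -0.941708.
North component: ΔN = −sin φ cos λ·ΔX − sin φ sin λ·ΔY + cos φ·ΔZ = −(0.898550)(-0.941708)(276.0) − (0.898550)(0.336430)(6.6) + (0.438871)(-156.5) = 162.87 m.
1° of latitude spans πR/180 = 111177 m, so Δφ = 162.87 / 111177 × 3600 = 5.274″.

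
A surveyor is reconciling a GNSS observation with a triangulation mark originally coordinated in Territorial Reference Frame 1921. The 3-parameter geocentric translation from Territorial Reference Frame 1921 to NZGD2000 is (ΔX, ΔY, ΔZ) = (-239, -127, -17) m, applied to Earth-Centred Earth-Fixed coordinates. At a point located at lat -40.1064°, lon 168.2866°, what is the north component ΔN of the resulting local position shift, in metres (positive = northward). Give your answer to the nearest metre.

At φ = -40.1064°, λ = 168.2866°: sin φ = -0.644209, cos φ = 0.764849, sin λ = 0.203016, cos λ = -0.979175.
ΔN = −sin φ cos λ·ΔX − sin φ sin λ·ΔY + cos φ·ΔZ = −(-0.644209)(-0.979175)(-239) − (-0.644209)(0.203016)(-127) + (0.764849)(-17) = 121.15 m.

ΔN = 121 m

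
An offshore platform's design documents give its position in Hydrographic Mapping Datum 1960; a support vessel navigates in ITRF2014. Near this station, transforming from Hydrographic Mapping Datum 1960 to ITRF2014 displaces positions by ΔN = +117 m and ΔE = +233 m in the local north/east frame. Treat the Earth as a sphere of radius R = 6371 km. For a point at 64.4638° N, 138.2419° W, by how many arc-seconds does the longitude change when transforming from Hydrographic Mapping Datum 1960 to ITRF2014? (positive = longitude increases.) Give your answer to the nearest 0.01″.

Δλ = 17.50″

At latitude 64.4638°, cos φ = 0.431081.
One radian of longitude at latitude φ spans R cos φ, so Δλ = ΔE / (R cos φ) = 233.0 / (6371000 × 0.431081) = 8.4838e-05 rad = 17.499″.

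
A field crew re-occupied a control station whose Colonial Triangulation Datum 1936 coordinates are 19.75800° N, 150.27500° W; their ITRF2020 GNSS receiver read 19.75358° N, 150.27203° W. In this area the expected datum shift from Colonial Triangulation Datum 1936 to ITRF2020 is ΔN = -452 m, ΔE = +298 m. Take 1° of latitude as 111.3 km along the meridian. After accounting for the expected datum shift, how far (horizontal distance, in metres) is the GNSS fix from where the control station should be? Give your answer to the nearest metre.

Observed coordinate differences: Δφ = -0.00442°, Δλ = +0.00297°.
Converting to metres (1° lat = 111300 m, cos φ = 0.941129): observed ΔN = -491.9 m, observed ΔE = 311.1 m.
Subtracting the expected shift leaves a residual of -491.9 − (-452) = -39.9 m north and 311.1 − (298) = 13.1 m east.
Residual distance = √((-39.9)² + 13.1²) = 42.0 m.

42 m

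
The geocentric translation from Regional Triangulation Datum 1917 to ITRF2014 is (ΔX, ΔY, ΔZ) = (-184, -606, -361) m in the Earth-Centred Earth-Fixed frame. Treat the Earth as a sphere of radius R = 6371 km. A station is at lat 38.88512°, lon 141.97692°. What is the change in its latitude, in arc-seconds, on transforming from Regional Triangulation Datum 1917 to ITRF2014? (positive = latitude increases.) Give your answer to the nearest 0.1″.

sin φ = 0.627761, cos φ = 0.778406, sin λ = 0.615979, cos λ = -0.787763.
North component: ΔN = −sin φ cos λ·ΔX − sin φ sin λ·ΔY + cos φ·ΔZ = −(0.627761)(-0.787763)(-184) − (0.627761)(0.615979)(-606) + (0.778406)(-361) = -137.66 m.
1° of latitude spans πR/180 = 111195 m, so Δφ = -137.66 / 111195 × 3600 = -4.457″.

Δφ = -4.5″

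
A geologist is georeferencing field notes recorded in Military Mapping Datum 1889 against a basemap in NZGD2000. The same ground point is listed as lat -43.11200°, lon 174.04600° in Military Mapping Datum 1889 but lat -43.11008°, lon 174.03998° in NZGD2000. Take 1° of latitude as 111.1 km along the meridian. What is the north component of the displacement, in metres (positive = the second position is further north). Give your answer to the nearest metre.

ΔN = 213 m

Δφ = -43.11008° − -43.11200° = +0.00192°; Δλ = 174.03998° − 174.04600° = -0.00602°.
ΔN = Δφ × 111100 = 213.3 m; ΔE = Δλ × 111100 × cos(-43.11200°) = -0.00602 × 111100 × 0.730019 = -488.3 m.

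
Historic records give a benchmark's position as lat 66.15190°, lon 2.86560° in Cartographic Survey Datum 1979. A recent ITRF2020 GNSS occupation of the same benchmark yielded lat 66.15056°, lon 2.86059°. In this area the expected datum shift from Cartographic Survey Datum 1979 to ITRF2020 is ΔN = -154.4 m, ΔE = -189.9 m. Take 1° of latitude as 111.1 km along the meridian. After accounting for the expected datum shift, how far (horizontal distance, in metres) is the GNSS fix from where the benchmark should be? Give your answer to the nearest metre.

Observed coordinate differences: Δφ = -0.00134°, Δλ = -0.00501°.
Converting to metres (1° lat = 111100 m, cos φ = 0.404313): observed ΔN = -148.9 m, observed ΔE = -225.0 m.
Subtracting the expected shift leaves a residual of -148.9 − (-154.4) = 5.5 m north and -225.0 − (-189.9) = -35.1 m east.
Residual distance = √(5.5² + (-35.1)²) = 35.6 m.

36 m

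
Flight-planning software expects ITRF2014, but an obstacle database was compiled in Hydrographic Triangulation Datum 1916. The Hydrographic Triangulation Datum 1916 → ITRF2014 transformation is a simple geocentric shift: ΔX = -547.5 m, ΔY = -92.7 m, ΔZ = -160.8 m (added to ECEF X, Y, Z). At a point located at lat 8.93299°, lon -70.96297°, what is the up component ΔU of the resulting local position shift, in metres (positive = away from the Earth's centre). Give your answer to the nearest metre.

At φ = 8.93299°, λ = -70.96297°: sin φ = 0.155279, cos φ = 0.987871, sin λ = -0.945308, cos λ = 0.326179.
ΔU = cos φ cos λ·ΔX + cos φ sin λ·ΔY + sin φ·ΔZ = (0.987871)(0.326179)(-547.5) + (0.987871)(-0.945308)(-92.7) + (0.155279)(-160.8) = -114.82 m.

ΔU = -115 m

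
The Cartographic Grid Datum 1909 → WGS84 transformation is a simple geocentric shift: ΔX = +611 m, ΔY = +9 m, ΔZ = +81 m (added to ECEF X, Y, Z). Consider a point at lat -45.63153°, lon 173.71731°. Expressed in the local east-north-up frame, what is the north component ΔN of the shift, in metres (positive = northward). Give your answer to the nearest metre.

ΔN = -377 m

At φ = -45.63153°, λ = 173.71731°: sin φ = -0.714858, cos φ = 0.699270, sin λ = 0.109434, cos λ = -0.993994.
ΔN = −sin φ cos λ·ΔX − sin φ sin λ·ΔY + cos φ·ΔZ = −(-0.714858)(-0.993994)(611) − (-0.714858)(0.109434)(9) + (0.699270)(81) = -376.81 m.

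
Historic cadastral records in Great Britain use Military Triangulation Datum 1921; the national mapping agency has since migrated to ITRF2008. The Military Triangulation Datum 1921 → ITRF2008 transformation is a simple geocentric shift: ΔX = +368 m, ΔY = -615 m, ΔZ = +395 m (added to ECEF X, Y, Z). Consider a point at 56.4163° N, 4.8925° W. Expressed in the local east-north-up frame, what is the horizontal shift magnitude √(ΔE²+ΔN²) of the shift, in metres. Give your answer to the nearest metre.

At φ = 56.4163°, λ = -4.8925°: sin φ = 0.833079, cos φ = 0.553155, sin λ = -0.085287, cos λ = 0.996356.
ΔE = −sin λ·ΔX + cos λ·ΔY = −(-0.085287)·(368) + (0.996356)·(-615) = -581.37 m.
ΔN = −sin φ cos λ·ΔX − sin φ sin λ·ΔY + cos φ·ΔZ = −(0.833079)(0.996356)(368) − (0.833079)(-0.085287)(-615) + (0.553155)(395) = -130.66 m.
Horizontal magnitude = √(ΔE² + ΔN²) = √((-581.37)² + (-130.66)²) = 595.87 m.

596 m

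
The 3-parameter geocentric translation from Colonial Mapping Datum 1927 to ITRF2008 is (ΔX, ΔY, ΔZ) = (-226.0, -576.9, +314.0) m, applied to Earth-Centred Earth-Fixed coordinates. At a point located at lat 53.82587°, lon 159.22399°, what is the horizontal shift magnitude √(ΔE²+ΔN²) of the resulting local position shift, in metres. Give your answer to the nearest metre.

645 m

The local east axis at (φ, λ) is (−sin λ, cos λ, 0), so ΔE = −sin(159.22399°)·(-226.0) + cos(159.22399°)·(-576.9) = 619.55 m.
The local north axis is (−sin φ cos λ, −sin φ sin λ, cos φ), giving ΔN = -170.570 + 165.187 + 185.336 = 179.95 m.
Horizontal magnitude = √(ΔE² + ΔN²) = √(619.55² + 179.95²) = 645.16 m.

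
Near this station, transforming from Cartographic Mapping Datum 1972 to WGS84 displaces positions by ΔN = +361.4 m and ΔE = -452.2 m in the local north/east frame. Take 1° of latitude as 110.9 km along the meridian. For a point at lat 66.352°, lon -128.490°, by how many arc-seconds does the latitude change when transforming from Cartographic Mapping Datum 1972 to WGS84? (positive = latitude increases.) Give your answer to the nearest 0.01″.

1° of latitude = 110.9 km, so Δφ = 361.4 / 110900 = 0.0032588° = 11.732″.

Δφ = 11.73″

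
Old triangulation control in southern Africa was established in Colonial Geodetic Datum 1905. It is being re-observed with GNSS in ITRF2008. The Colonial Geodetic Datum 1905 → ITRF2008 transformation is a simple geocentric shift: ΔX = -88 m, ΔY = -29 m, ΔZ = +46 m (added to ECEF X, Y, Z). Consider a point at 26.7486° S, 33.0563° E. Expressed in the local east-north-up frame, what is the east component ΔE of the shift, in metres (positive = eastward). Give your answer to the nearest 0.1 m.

ΔE = 23.7 m

The local east axis at (φ, λ) is (−sin λ, cos λ, 0), so ΔE = −sin(33.0563°)·(-88) + cos(33.0563°)·(-29) = 23.69 m.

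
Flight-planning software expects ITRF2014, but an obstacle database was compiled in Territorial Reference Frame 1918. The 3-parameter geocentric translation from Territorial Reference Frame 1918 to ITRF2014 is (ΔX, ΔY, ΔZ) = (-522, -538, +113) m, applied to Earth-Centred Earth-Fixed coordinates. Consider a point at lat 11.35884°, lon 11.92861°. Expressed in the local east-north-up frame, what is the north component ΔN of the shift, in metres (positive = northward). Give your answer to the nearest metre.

ΔN = 233 m

The local north axis is (−sin φ cos λ, −sin φ sin λ, cos φ), giving ΔN = 100.589 + 21.901 + 110.787 = 233.28 m.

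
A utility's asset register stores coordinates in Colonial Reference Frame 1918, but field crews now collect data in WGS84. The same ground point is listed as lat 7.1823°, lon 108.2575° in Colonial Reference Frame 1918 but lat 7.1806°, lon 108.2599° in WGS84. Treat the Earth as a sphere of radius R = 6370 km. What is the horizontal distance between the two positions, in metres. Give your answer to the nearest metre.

325 m

Δφ = 7.1806° − 7.1823° = -0.0017°; Δλ = 108.2599° − 108.2575° = +0.0024°.
1° along a meridian = πR/180 = 111177 m.
ΔN = Δφ × 111177 = -189.0 m; ΔE = Δλ × 111177 × cos(7.1823°) = +0.0024 × 111177 × 0.992153 = 264.7 m.
Distance = √(ΔE² + ΔN²) = √(264.7² + (-189.0)²) = 325.3 m.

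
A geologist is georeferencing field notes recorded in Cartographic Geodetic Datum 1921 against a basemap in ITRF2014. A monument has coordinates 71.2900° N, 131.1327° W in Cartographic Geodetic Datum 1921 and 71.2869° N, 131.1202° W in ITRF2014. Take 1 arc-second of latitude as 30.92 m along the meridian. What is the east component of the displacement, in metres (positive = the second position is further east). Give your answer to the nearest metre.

Δφ = 71.2869° − 71.2900° = -0.0031°; Δλ = -131.1202° − -131.1327° = +0.0125°.
1° of latitude = 3600 × 30.92 = 111312 m.
ΔN = Δφ × 111312 = -345.1 m; ΔE = Δλ × 111312 × cos(71.2900°) = +0.0125 × 111312 × 0.320778 = 446.3 m.

ΔE = 446 m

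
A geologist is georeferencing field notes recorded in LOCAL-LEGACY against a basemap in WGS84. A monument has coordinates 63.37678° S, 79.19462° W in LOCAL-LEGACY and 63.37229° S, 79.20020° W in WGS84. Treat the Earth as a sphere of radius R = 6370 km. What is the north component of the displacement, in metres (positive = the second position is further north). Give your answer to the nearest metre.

ΔN = 499 m

Δφ = -63.37229° − -63.37678° = +0.00449°; Δλ = -79.20020° − -79.19462° = -0.00558°.
1° along a meridian = πR/180 = 111177 m.
ΔN = Δφ × 111177 = 499.2 m; ΔE = Δλ × 111177 × cos(-63.37678°) = -0.00558 × 111177 × 0.448121 = -278.0 m.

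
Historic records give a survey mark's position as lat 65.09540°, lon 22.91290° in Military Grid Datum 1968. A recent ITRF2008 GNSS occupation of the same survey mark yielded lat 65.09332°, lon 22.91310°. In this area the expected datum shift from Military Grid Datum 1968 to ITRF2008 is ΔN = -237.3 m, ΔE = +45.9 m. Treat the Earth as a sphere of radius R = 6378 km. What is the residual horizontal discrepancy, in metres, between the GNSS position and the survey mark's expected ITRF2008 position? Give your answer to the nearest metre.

37 m

Observed coordinate differences: Δφ = -0.00208°, Δλ = +0.00020°.
Converting to metres (1° lat = 111317 m, cos φ = 0.421109): observed ΔN = -231.5 m, observed ΔE = 9.4 m.
Subtracting the expected shift leaves a residual of -231.5 − (-237.3) = 5.8 m north and 9.4 − (45.9) = -36.5 m east.
Residual distance = √(5.8² + (-36.5)²) = 37.0 m.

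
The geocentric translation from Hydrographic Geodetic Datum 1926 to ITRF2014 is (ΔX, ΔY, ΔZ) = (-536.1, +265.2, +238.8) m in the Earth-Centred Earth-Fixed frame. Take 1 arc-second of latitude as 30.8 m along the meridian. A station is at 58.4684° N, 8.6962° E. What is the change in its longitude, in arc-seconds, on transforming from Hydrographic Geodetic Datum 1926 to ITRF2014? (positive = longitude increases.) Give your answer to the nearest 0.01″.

Δλ = 21.31″

sin φ = 0.852352, cos φ = 0.522969, sin λ = 0.151195, cos λ = 0.988504.
East component: ΔE = −sin λ·ΔX + cos λ·ΔY = −(0.151195)(-536.1) + (0.988504)(265.2) = 343.21 m.
1° of latitude spans 3600 × 30.80 = 110880 m; at latitude φ, 1° of longitude spans that × cos φ = 57986.8 m, so Δλ = 343.21 / 57986.8 × 3600 = 21.307″.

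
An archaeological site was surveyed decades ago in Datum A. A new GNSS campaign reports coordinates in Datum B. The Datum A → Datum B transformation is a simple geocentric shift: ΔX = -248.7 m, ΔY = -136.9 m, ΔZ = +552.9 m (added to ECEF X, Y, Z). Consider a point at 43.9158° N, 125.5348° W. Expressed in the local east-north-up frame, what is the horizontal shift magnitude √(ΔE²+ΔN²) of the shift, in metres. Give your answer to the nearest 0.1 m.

The local east axis at (φ, λ) is (−sin λ, cos λ, 0), so ΔE = −sin(-125.5348°)·(-248.7) + cos(-125.5348°)·(-136.9) = -122.82 m.
The local north axis is (−sin φ cos λ, −sin φ sin λ, cos φ), giving ΔN = -100.256 − 77.270 + 398.287 = 220.76 m.
Horizontal magnitude = √(ΔE² + ΔN²) = √((-122.82)² + 220.76²) = 252.63 m.

252.6 m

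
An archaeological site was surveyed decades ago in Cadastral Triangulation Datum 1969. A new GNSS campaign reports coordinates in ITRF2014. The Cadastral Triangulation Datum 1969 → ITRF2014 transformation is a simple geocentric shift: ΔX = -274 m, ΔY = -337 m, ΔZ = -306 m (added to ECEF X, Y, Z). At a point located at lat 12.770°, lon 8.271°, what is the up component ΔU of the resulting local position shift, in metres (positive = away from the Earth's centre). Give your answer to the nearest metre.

ΔU = -379 m

The local up (radial) axis is (cos φ cos λ, cos φ sin λ, sin φ), giving ΔU = -264.443 − 47.280 − 67.638 = -379.36 m.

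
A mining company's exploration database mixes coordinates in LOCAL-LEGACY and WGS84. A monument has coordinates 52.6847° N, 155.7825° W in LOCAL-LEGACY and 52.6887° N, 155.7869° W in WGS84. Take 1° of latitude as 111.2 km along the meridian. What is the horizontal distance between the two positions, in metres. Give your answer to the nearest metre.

Δφ = 52.6887° − 52.6847° = +0.0040°; Δλ = -155.7869° − -155.7825° = -0.0044°.
ΔN = Δφ × 111200 = 444.8 m; ΔE = Δλ × 111200 × cos(52.6847°) = -0.0044 × 111200 × 0.606201 = -296.6 m.
Distance = √(ΔE² + ΔN²) = √((-296.6)² + 444.8²) = 534.6 m.

535 m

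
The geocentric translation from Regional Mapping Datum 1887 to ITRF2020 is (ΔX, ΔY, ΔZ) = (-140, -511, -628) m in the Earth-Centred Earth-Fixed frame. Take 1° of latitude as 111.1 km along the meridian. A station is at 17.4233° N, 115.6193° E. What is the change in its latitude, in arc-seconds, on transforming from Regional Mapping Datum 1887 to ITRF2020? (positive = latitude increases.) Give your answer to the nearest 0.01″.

sin φ = 0.299429, cos φ = 0.954119, sin λ = 0.901687, cos λ = -0.432390.
North component: ΔN = −sin φ cos λ·ΔX − sin φ sin λ·ΔY + cos φ·ΔZ = −(0.299429)(-0.432390)(-140) − (0.299429)(0.901687)(-511) + (0.954119)(-628) = -479.35 m.
1° of latitude spans 111100 m, so Δφ = -479.35 / 111100 × 3600 = -15.532″.

Δφ = -15.53″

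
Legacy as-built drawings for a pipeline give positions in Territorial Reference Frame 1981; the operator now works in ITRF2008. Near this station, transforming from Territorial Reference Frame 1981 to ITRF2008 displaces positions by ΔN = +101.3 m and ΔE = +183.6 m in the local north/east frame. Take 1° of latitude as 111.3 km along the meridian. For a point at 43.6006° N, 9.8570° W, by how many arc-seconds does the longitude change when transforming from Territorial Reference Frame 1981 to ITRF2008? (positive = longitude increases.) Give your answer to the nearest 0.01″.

At latitude 43.6006°, cos φ = 0.724165.
1° of longitude at this latitude = 111.3 × cos φ = 80.60 km, so Δλ = 183.6 / 80599.5 = 0.0022779° = 8.201″.

Δλ = 8.20″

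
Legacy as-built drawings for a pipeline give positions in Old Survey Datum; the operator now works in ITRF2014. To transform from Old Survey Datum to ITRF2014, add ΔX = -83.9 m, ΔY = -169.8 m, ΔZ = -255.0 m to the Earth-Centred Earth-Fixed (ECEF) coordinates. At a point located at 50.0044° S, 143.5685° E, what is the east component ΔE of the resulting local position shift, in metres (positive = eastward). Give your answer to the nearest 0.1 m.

At φ = -50.0044°, λ = 143.5685°: sin φ = -0.766094, cos φ = 0.642729, sin λ = 0.593861, cos λ = -0.804567.
ΔE = −sin λ·ΔX + cos λ·ΔY = −(0.593861)·(-83.9) + (-0.804567)·(-169.8) = 186.44 m.

ΔE = 186.4 m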